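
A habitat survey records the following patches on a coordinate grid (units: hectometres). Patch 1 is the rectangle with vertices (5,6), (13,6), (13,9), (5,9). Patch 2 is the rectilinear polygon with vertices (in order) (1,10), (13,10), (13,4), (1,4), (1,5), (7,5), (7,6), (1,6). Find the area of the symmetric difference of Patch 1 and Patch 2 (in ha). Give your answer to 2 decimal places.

|Patch 1| = 24, |Patch 2| = 66, |Patch 1∩Patch 2| = 24.
|Patch 1 △ Patch 2| = |Patch 1| + |Patch 2| − 2·|Patch 1∩Patch 2| = 24 + 66 − 48 = 42.00.

42.00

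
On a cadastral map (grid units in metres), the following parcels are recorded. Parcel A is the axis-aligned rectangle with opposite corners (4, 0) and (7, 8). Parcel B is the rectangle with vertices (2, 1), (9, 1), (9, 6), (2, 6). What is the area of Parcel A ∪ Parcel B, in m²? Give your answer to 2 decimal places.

By inclusion–exclusion:
Individual areas: |Parcel A| = 24, |Parcel B| = 35.
|Parcel A∩Parcel B|: x∈[4,7], y∈[1,6] → 3·5 = 15.
|Parcel A ∪ Parcel B| = 59 − 15 = 44.00.

44.00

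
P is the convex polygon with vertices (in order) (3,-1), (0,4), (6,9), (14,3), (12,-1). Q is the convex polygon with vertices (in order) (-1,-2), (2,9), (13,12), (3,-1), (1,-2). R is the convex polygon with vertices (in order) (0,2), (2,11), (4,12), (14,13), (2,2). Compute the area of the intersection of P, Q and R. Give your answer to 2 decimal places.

21.35

The intersection is the polygon with vertices (0.824,4.686), (6,9), (8,7.5), (2,2), (1.2,2), (0.438,3.271).
By the shoelace formula its area is 21.35.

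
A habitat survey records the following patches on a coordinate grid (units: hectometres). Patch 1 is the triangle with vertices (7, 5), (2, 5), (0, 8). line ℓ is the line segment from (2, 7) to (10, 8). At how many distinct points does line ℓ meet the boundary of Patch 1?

The segment meets the boundary at (2.258,7.032).

1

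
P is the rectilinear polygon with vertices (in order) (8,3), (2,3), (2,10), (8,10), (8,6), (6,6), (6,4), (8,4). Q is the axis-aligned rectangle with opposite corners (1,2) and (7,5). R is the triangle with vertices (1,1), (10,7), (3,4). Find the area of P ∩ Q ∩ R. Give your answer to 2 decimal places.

3.83

The intersection is the polygon with vertices (6,5), (6,4.333), (4,3), (2.333,3), (3,4), (5.333,5).
By the shoelace formula its area is 3.83.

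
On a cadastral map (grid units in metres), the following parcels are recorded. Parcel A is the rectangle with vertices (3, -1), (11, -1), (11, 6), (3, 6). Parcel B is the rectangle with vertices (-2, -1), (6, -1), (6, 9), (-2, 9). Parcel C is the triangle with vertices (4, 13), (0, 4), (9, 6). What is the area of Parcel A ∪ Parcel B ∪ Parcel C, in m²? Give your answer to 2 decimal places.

By inclusion–exclusion:
Individual areas: |Parcel A| = 56, |Parcel B| = 80, |Parcel C| = 36.5.
|Parcel A∩Parcel B|: x∈[3,6], y∈[-1,6] → 3·7 = 21.
|Parcel A∩Parcel C| = 4.
|Parcel B∩Parcel C| = 20.4444.
|Parcel A∩Parcel B∩Parcel C| = 3.
|Parcel A ∪ Parcel B ∪ Parcel C| = 172.5 − 45.4444 + 3 = 130.06.

130.06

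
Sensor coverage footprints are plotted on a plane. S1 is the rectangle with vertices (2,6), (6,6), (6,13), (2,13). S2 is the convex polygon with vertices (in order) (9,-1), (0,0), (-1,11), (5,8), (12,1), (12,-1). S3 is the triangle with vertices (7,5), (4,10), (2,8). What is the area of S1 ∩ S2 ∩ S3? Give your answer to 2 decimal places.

5.58

The intersection is the polygon with vertices (5.333,6), (2,8), (3,9), (5,8), (5.5,7.5), (6,6.667), (6,6).
By the shoelace formula its area is 5.58.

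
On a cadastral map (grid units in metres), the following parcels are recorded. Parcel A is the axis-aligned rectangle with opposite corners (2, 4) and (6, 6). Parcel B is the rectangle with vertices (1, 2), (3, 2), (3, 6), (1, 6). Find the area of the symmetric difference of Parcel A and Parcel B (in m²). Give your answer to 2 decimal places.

|Parcel A∩Parcel B|: x∈[2,3], y∈[4,6] → 1·2 = 2.
|Parcel A △ Parcel B| = |Parcel A| + |Parcel B| − 2·|Parcel A∩Parcel B| = 8 + 8 − 4 = 12.00.

12.00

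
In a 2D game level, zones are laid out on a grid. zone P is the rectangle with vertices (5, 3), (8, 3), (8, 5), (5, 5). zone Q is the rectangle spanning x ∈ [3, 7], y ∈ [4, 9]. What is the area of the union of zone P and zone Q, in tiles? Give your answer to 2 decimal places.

24.00

By inclusion–exclusion:
Individual areas: |zone P| = 6, |zone Q| = 20.
|zone P∩zone Q|: x∈[5,7], y∈[4,5] → 2·1 = 2.
|zone P ∪ zone Q| = 26 − 2 = 24.00.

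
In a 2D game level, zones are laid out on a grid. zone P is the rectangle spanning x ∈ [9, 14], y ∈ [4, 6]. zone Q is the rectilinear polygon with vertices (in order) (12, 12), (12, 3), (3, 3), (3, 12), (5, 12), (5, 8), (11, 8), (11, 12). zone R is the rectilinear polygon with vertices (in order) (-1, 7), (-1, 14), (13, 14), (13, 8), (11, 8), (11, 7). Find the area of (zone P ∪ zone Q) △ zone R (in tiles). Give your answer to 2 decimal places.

|zone P ∪ zone Q| = 61.
|(zone P ∪ zone Q) ∩ zone R| = 20.
|(zone P ∪ zone Q) △ zone R| = 61 + 96 − 40 = 117.00.

117.00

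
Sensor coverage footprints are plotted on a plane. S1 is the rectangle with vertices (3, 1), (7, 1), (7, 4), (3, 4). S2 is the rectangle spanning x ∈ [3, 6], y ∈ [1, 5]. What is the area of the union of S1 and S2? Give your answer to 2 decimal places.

15.00

By inclusion–exclusion:
Individual areas: |S1| = 12, |S2| = 12.
|S1∩S2|: x∈[3,6], y∈[1,4] → 3·3 = 9.
|S1 ∪ S2| = 24 − 9 = 15.00.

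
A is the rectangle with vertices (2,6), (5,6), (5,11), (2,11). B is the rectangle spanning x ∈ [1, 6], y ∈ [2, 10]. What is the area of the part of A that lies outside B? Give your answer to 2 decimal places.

|A∩B|: x∈[2,5], y∈[6,10] → 3·4 = 12.
|A| = 15.
|A ∖ B| = |A| − |A∩B| = 15 − 12 = 3.00.

3.00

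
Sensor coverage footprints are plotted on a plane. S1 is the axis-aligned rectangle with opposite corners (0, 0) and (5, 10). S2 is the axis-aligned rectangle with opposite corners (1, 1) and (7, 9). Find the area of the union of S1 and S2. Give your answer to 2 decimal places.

66.00

By inclusion–exclusion:
Individual areas: |S1| = 50, |S2| = 48.
|S1∩S2|: x∈[1,5], y∈[1,9] → 4·8 = 32.
|S1 ∪ S2| = 98 − 32 = 66.00.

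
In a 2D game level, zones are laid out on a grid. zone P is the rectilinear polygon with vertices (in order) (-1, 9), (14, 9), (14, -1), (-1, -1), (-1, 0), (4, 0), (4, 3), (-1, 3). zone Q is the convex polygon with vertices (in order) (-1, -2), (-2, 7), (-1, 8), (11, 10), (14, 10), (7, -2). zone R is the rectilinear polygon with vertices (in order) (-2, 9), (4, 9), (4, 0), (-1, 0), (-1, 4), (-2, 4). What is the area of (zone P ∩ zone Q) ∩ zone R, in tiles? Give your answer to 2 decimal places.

|zone P ∩ zone Q| = 97.
|(zone P ∩ zone Q) ∩ zone R| = 27.08.

27.08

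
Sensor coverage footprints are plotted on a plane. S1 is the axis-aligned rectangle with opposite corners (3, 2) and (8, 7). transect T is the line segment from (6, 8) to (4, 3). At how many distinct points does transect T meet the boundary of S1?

The segment meets the boundary at (5.6,7).

1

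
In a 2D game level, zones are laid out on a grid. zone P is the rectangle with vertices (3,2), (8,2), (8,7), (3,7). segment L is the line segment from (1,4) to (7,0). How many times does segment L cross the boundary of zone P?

The segment meets the boundary at (4,2), (3,2.667).

2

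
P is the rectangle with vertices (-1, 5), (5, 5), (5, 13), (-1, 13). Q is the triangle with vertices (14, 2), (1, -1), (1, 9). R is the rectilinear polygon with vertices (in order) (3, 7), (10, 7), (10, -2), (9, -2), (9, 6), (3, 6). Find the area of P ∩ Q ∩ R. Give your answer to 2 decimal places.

The intersection is the polygon with vertices (5,6.846), (5,6), (3,6), (3,7), (4.714,7).
By the shoelace formula its area is 1.98.

1.98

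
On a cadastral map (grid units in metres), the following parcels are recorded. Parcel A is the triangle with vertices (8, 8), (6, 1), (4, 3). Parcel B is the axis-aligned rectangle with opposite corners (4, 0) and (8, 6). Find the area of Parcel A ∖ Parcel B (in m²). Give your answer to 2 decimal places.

|Parcel A| = 9, |Parcel A∩Parcel B| = 7.9714.
|Parcel A ∖ Parcel B| = |Parcel A| − |Parcel A∩Parcel B| = 9 − 7.9714 = 1.03.

1.03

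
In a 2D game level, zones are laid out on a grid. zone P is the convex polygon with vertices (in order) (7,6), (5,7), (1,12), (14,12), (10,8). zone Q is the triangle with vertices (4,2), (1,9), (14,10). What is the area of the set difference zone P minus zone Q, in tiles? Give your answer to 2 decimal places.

|zone P| = 44, |zone P∩zone Q| = 17.058.
|zone P ∖ zone Q| = |zone P| − |zone P∩zone Q| = 44 − 17.058 = 26.94.

26.94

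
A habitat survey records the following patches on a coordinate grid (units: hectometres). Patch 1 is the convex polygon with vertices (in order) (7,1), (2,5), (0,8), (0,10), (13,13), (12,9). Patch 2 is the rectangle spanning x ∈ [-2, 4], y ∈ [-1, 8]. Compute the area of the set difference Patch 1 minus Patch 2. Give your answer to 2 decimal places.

|Patch 1| = 85.5, |Patch 1∩Patch 2| = 10.6.
|Patch 1 ∖ Patch 2| = |Patch 1| − |Patch 1∩Patch 2| = 85.5 − 10.6 = 74.90.

74.90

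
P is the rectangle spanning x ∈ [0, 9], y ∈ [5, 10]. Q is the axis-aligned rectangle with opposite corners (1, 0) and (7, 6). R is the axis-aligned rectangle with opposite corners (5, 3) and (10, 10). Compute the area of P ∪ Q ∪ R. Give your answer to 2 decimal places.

By inclusion–exclusion:
Individual areas: |P| = 45, |Q| = 36, |R| = 35.
|P∩Q|: x∈[1,7], y∈[5,6] → 6·1 = 6.
|P∩R|: x∈[5,9], y∈[5,10] → 4·5 = 20.
|Q∩R|: x∈[5,7], y∈[3,6] → 2·3 = 6.
|P∩Q∩R| = 2.
|P ∪ Q ∪ R| = 116 − 32 + 2 = 86.00.

86.00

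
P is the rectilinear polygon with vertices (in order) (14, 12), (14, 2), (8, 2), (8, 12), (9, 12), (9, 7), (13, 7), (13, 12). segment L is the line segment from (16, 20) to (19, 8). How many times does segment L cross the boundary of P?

0

The segment lies entirely outside P and never meets its boundary.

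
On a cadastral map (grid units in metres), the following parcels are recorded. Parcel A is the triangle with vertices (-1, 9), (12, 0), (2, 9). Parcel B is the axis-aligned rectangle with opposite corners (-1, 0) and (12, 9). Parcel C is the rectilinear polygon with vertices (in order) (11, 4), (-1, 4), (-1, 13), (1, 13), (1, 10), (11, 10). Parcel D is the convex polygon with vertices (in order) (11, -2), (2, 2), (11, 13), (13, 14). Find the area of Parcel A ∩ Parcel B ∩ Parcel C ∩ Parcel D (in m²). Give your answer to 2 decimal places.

The intersection is the polygon with vertices (7.556,4), (6.222,4), (4.571,5.143), (5.298,6.031).
By the shoelace formula its area is 2.50.

2.50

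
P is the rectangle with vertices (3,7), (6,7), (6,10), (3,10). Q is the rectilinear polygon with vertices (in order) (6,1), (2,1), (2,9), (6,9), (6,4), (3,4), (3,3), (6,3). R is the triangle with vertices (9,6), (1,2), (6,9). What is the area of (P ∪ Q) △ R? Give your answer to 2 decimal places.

30.40

|P ∪ Q| = 32.
|(P ∪ Q) ∩ R| = 9.8.
|(P ∪ Q) △ R| = 32 + 18 − 19.6 = 30.40.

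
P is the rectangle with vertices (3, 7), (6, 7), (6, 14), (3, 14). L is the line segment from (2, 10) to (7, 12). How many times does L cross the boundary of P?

The segment meets the boundary at (6,11.6), (3,10.4).

2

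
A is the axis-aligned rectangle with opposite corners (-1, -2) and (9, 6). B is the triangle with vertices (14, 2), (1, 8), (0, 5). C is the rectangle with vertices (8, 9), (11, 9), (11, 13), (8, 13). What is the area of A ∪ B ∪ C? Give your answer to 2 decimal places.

100.09

By inclusion–exclusion:
Individual areas: |A| = 80, |B| = 22.5, |C| = 12.
|A∩B| = 14.4093.
|A∩C| = 0 (no overlap).
|B∩C| = 0.
|A∩B∩C| = 0.
|A ∪ B ∪ C| = 114.5 − 14.4093 + 0 = 100.09.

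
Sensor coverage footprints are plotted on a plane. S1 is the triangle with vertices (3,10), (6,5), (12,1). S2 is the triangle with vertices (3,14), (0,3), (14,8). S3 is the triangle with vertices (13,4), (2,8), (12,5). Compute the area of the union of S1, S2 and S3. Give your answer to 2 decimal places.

By inclusion–exclusion:
Individual areas: |S1| = 9, |S2| = 69.5, |S3| = 3.5.
|S1∩S2| = 4.2656.
|S1∩S3| = 0.4026.
|S2∩S3| = 1.2338.
|S1∩S2∩S3| = 0.4026.
|S1 ∪ S2 ∪ S3| = 82 − 5.9021 + 0.4026 = 76.50.

76.50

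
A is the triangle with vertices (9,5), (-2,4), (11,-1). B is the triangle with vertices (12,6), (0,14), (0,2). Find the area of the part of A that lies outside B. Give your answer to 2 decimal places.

|A| = 34, |A∩B| = 8.7632.
|A ∖ B| = |A| − |A∩B| = 34 − 8.7632 = 25.24.

25.24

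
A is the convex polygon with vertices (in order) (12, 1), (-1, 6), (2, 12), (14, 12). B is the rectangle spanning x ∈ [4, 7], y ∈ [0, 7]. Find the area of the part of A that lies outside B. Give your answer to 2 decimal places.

102.00

|A| = 112.5, |A∩B| = 10.5.
|A ∖ B| = |A| − |A∩B| = 112.5 − 10.5 = 102.00.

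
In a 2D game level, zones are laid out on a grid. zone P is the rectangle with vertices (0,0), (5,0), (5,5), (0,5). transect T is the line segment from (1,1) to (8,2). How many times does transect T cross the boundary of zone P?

1

The segment meets the boundary at (5,1.571).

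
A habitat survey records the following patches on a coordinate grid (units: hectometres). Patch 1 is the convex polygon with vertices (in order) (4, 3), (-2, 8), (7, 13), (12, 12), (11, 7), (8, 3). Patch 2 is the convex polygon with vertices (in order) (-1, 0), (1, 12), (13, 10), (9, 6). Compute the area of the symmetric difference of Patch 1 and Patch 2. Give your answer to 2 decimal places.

45.12

|Patch 1| = 87.5, |Patch 2| = 82, |Patch 1∩Patch 2| = 62.1892.
|Patch 1 △ Patch 2| = |Patch 1| + |Patch 2| − 2·|Patch 1∩Patch 2| = 87.5 + 82 − 124.3783 = 45.12.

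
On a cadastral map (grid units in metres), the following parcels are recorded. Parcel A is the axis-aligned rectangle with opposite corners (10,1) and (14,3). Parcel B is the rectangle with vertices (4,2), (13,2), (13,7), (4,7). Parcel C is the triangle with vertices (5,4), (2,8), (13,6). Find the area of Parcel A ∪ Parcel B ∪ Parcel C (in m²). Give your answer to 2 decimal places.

By inclusion–exclusion:
Individual areas: |Parcel A| = 8, |Parcel B| = 45, |Parcel C| = 19.
|Parcel A∩Parcel B|: x∈[10,13], y∈[2,3] → 3·1 = 3.
|Parcel A∩Parcel C| = 0.
|Parcel B∩Parcel C| = 15.5833.
|Parcel A∩Parcel B∩Parcel C| = 0.
|Parcel A ∪ Parcel B ∪ Parcel C| = 72 − 18.5833 + 0 = 53.42.

53.42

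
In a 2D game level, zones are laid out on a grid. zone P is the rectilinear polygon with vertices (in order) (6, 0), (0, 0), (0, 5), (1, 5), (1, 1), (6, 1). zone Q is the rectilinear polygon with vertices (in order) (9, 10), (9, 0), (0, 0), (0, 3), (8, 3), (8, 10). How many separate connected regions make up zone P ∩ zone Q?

1

zone P ∩ zone Q is a single connected region.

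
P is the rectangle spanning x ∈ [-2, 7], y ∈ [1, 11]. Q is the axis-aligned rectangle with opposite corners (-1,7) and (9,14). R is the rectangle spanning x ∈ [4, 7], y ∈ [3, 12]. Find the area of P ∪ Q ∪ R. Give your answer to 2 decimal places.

128.00

By inclusion–exclusion:
Individual areas: |P| = 90, |Q| = 70, |R| = 27.
|P∩Q|: x∈[-1,7], y∈[7,11] → 8·4 = 32.
|P∩R|: x∈[4,7], y∈[3,11] → 3·8 = 24.
|Q∩R|: x∈[4,7], y∈[7,12] → 3·5 = 15.
|P∩Q∩R| = 12.
|P ∪ Q ∪ R| = 187 − 71 + 12 = 128.00.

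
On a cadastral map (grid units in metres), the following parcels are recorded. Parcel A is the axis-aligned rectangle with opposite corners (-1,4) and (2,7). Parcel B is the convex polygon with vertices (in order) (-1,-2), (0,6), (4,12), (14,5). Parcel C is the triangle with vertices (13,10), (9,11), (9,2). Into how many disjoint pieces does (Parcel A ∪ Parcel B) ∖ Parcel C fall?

(Parcel A ∪ Parcel B) ∖ Parcel C splits into 2 disjoint pieces (area 89, area 6.9042).

2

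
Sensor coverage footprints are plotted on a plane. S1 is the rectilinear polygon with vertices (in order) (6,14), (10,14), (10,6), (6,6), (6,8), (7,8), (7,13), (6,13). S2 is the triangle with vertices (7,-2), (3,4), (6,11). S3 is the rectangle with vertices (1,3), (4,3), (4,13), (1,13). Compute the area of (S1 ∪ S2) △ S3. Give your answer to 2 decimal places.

75.72

|S1 ∪ S2| = 49.3846.
|(S1 ∪ S2) ∩ S3| = 1.8333.
|(S1 ∪ S2) △ S3| = 49.3846 + 30 − 3.6667 = 75.72.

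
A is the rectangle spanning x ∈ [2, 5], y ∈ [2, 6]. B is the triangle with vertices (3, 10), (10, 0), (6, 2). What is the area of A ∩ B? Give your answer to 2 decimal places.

0.33

The intersection is the polygon with vertices (5,6), (5,4.667), (4.5,6).
By the shoelace formula its area is 0.33.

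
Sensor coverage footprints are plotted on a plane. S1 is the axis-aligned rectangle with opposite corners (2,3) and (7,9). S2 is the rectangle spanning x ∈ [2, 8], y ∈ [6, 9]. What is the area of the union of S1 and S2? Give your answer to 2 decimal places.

33.00

By inclusion–exclusion:
Individual areas: |S1| = 30, |S2| = 18.
|S1∩S2|: x∈[2,7], y∈[6,9] → 5·3 = 15.
|S1 ∪ S2| = 48 − 15 = 33.00.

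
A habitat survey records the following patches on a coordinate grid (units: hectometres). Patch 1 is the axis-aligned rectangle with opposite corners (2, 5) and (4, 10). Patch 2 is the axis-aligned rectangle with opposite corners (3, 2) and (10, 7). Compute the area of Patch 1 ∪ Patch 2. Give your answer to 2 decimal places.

43.00

By inclusion–exclusion:
Individual areas: |Patch 1| = 10, |Patch 2| = 35.
|Patch 1∩Patch 2|: x∈[3,4], y∈[5,7] → 1·2 = 2.
|Patch 1 ∪ Patch 2| = 45 − 2 = 43.00.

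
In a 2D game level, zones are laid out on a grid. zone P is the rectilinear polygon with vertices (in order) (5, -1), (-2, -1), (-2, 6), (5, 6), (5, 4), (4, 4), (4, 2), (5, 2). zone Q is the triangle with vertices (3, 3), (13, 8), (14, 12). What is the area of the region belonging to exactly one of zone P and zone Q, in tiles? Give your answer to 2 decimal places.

63.69

|zone P| = 47, |zone Q| = 17.5, |zone P∩zone Q| = 0.4066.
|zone P △ zone Q| = |zone P| + |zone Q| − 2·|zone P∩zone Q| = 47 + 17.5 − 0.8131 = 63.69.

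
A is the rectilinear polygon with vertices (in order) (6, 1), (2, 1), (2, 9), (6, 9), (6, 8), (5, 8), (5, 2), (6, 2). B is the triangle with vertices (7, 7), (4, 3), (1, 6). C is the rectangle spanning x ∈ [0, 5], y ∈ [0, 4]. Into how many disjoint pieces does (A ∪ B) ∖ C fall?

(A ∪ B) ∖ C splits into 2 disjoint pieces (area 18.9167, area 1).

2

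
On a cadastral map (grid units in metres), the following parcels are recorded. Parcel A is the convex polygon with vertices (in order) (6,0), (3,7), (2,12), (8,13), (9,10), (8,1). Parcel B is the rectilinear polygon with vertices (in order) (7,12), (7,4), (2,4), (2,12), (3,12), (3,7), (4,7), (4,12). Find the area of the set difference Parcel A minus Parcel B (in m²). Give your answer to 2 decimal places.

|Parcel A| = 60, |Parcel A∩Parcel B| = 27.5714.
|Parcel A ∖ Parcel B| = |Parcel A| − |Parcel A∩Parcel B| = 60 − 27.5714 = 32.43.

32.43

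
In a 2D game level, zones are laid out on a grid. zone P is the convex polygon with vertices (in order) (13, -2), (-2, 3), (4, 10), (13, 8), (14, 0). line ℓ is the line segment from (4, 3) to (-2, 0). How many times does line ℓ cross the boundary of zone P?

The segment meets the boundary at (1.6,1.8).

1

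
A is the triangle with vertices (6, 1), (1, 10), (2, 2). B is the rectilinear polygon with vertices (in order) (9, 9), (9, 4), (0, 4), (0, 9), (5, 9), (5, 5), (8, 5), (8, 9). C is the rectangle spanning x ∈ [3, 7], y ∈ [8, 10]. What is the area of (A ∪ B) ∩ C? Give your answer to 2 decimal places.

The region (A ∪ B) ∩ C is the polygon with vertices (5,9), (5,8), (3,8), (3,9).
By the shoelace formula its area is 2.00.

2.00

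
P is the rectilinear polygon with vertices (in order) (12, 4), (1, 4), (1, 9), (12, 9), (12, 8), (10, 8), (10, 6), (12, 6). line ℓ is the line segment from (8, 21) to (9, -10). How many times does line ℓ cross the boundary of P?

2

The segment meets the boundary at (8.548,4), (8.387,9).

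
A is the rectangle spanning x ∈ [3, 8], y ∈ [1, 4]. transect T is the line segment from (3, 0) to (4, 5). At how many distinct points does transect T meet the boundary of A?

The segment meets the boundary at (3.8,4), (3.2,1).

2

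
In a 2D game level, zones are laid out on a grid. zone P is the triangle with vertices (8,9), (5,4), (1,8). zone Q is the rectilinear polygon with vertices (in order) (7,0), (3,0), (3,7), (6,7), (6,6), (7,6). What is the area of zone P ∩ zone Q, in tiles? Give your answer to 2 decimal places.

The intersection is the polygon with vertices (5,4), (3,6), (3,7), (6,7), (6,6), (6.2,6).
By the shoelace formula its area is 6.20.

6.20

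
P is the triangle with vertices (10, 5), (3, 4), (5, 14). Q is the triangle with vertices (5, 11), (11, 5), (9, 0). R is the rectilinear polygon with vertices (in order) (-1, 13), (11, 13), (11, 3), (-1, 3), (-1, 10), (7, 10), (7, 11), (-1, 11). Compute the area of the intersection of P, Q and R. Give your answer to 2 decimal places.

10.55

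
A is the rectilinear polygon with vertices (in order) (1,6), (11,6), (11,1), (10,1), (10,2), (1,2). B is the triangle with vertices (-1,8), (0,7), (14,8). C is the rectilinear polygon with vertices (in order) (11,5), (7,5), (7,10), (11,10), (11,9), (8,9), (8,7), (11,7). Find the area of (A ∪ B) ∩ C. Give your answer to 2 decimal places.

4.46

|A ∪ B| = 48.5.
|(A ∪ B) ∩ C| = 4.46.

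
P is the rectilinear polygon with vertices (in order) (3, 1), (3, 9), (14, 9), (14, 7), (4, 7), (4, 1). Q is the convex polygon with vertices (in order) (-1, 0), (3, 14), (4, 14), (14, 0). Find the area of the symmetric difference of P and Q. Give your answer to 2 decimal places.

106.86

|P| = 28, |Q| = 112, |P∩Q| = 16.5714.
|P △ Q| = |P| + |Q| − 2·|P∩Q| = 28 + 112 − 33.1429 = 106.86.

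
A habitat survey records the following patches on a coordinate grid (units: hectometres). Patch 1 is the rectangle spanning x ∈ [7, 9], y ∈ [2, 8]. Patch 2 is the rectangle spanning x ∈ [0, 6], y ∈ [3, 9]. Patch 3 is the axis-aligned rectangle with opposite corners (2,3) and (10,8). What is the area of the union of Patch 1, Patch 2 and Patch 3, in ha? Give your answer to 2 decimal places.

58.00

By inclusion–exclusion:
Individual areas: |Patch 1| = 12, |Patch 2| = 36, |Patch 3| = 40.
|Patch 1∩Patch 2| = 0 (no overlap).
|Patch 1∩Patch 3|: x∈[7,9], y∈[3,8] → 2·5 = 10.
|Patch 2∩Patch 3|: x∈[2,6], y∈[3,8] → 4·5 = 20.
|Patch 1∩Patch 2∩Patch 3| = 0.
|Patch 1 ∪ Patch 2 ∪ Patch 3| = 88 − 30 + 0 = 58.00.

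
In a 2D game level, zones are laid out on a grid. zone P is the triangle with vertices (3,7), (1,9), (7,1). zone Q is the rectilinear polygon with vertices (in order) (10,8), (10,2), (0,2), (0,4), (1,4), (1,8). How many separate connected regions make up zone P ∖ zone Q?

2

zone P ∖ zone Q splits into 2 disjoint pieces (area 0.125, area 0.0417).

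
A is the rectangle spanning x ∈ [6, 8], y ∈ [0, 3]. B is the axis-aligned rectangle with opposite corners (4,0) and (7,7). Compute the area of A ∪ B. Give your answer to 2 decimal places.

24.00

By inclusion–exclusion:
Individual areas: |A| = 6, |B| = 21.
|A∩B|: x∈[6,7], y∈[0,3] → 1·3 = 3.
|A ∪ B| = 27 − 3 = 24.00.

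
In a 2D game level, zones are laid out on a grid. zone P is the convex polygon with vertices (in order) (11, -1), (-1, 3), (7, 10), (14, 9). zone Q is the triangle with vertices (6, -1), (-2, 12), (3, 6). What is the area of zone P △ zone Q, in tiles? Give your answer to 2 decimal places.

|zone P| = 94.5, |zone Q| = 8.5, |zone P∩zone Q| = 4.1246.
|zone P △ zone Q| = |zone P| + |zone Q| − 2·|zone P∩zone Q| = 94.5 + 8.5 − 8.2491 = 94.75.

94.75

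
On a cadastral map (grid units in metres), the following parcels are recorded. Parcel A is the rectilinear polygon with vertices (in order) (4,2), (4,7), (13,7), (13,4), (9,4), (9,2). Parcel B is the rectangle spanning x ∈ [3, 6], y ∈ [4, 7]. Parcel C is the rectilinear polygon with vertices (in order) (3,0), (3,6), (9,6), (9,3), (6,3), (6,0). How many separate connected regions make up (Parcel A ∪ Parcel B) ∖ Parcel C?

2

(Parcel A ∪ Parcel B) ∖ Parcel C splits into 2 disjoint pieces (area 18, area 3).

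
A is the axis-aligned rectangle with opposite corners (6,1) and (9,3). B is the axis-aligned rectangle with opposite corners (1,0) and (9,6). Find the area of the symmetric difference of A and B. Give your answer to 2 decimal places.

42.00

|A∩B|: x∈[6,9], y∈[1,3] → 3·2 = 6.
|A △ B| = |A| + |B| − 2·|A∩B| = 6 + 48 − 12 = 42.00.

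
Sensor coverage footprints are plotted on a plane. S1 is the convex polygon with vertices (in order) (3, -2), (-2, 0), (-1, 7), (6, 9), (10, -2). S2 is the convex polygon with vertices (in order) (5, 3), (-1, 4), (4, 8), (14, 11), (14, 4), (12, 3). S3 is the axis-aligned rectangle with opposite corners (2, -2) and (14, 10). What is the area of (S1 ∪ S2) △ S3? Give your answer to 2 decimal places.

|S1 ∪ S2| = 139.3808.
|(S1 ∪ S2) ∩ S3| = 108.7284.
|(S1 ∪ S2) △ S3| = 139.3808 + 144 − 217.4568 = 65.92.

65.92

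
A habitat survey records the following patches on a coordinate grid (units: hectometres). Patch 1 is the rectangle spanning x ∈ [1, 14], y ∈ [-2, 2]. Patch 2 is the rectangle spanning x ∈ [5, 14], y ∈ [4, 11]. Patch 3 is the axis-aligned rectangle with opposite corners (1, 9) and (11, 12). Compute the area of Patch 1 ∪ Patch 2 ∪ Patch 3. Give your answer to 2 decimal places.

133.00

By inclusion–exclusion:
Individual areas: |Patch 1| = 52, |Patch 2| = 63, |Patch 3| = 30.
|Patch 1∩Patch 2| = 0 (no overlap).
|Patch 1∩Patch 3| = 0 (no overlap).
|Patch 2∩Patch 3|: x∈[5,11], y∈[9,11] → 6·2 = 12.
|Patch 1∩Patch 2∩Patch 3| = 0.
|Patch 1 ∪ Patch 2 ∪ Patch 3| = 145 − 12 + 0 = 133.00.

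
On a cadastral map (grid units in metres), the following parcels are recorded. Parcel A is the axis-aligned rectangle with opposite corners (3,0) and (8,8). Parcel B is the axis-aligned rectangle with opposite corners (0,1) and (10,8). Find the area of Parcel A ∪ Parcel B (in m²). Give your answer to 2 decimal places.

75.00

By inclusion–exclusion:
Individual areas: |Parcel A| = 40, |Parcel B| = 70.
|Parcel A∩Parcel B|: x∈[3,8], y∈[1,8] → 5·7 = 35.
|Parcel A ∪ Parcel B| = 110 − 35 = 75.00.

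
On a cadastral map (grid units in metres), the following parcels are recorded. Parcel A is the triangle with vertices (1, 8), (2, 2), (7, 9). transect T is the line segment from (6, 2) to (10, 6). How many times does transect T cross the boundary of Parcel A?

The segment lies entirely outside Parcel A and never meets its boundary.

0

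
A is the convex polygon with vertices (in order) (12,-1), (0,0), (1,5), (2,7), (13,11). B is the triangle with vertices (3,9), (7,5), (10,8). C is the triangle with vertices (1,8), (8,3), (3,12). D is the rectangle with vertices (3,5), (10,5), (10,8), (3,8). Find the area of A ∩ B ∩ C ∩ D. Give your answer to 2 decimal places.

The intersection is the polygon with vertices (4.75,8), (5.222,8), (6.75,5.25), (4.2,7.8).
By the shoelace formula its area is 1.61.

1.61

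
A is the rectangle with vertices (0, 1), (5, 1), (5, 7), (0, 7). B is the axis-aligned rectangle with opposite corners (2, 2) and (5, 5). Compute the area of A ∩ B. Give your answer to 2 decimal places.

9.00

|A∩B|: x∈[2,5], y∈[2,5] → 3·3 = 9.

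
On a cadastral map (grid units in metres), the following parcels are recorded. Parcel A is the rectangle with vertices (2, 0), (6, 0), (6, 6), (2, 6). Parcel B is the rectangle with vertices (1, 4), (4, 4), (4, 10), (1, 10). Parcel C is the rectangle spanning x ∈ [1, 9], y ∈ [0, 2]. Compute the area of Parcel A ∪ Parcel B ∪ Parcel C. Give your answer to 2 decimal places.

By inclusion–exclusion:
Individual areas: |Parcel A| = 24, |Parcel B| = 18, |Parcel C| = 16.
|Parcel A∩Parcel B|: x∈[2,4], y∈[4,6] → 2·2 = 4.
|Parcel A∩Parcel C|: x∈[2,6], y∈[0,2] → 4·2 = 8.
|Parcel B∩Parcel C| = 0 (no overlap).
|Parcel A∩Parcel B∩Parcel C| = 0.
|Parcel A ∪ Parcel B ∪ Parcel C| = 58 − 12 + 0 = 46.00.

46.00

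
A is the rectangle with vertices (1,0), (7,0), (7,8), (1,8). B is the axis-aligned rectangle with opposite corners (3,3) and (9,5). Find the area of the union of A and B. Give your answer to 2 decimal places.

By inclusion–exclusion:
Individual areas: |A| = 48, |B| = 12.
|A∩B|: x∈[3,7], y∈[3,5] → 4·2 = 8.
|A ∪ B| = 60 − 8 = 52.00.

52.00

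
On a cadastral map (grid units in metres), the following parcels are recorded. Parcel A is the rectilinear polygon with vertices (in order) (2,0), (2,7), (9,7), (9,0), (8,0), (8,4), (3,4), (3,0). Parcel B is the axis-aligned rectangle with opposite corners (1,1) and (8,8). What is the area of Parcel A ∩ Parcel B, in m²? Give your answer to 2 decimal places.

21.00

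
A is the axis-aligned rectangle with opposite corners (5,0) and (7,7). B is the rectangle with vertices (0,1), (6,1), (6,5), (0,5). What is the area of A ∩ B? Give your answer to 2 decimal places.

|A∩B|: x∈[5,6], y∈[1,5] → 1·4 = 4.

4.00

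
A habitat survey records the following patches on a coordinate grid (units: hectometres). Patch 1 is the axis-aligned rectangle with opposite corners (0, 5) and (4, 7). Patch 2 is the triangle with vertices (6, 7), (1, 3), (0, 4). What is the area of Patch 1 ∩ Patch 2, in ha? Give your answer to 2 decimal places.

0.90

The intersection is the polygon with vertices (4,5.4), (3.5,5), (2,5), (4,6).
By the shoelace formula its area is 0.90.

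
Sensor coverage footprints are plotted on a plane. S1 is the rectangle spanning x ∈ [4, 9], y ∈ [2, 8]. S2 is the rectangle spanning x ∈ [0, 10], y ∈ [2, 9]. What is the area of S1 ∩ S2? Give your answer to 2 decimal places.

30.00

|S1∩S2|: x∈[4,9], y∈[2,8] → 5·6 = 30.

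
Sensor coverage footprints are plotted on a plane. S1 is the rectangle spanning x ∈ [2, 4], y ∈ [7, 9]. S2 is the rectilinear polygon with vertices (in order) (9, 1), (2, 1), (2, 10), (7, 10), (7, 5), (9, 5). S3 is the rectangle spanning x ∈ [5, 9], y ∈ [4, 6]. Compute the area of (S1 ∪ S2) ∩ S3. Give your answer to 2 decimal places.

The region (S1 ∪ S2) ∩ S3 is the polygon with vertices (7,5), (9,5), (9,4), (5,4), (5,6), (7,6).
By the shoelace formula its area is 6.00.

6.00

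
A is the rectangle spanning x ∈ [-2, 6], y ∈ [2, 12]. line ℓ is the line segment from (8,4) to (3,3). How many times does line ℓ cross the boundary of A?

1

The segment meets the boundary at (6,3.6).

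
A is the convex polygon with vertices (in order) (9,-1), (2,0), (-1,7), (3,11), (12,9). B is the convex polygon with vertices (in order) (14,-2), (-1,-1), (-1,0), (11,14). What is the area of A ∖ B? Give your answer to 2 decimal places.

34.11

|A| = 107, |A∩B| = 72.8889.
|A ∖ B| = |A| − |A∩B| = 107 − 72.8889 = 34.11.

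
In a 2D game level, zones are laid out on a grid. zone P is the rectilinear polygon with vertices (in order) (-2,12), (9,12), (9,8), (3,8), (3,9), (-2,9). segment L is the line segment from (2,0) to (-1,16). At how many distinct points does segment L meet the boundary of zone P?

The segment meets the boundary at (-0.25,12), (0.312,9).

2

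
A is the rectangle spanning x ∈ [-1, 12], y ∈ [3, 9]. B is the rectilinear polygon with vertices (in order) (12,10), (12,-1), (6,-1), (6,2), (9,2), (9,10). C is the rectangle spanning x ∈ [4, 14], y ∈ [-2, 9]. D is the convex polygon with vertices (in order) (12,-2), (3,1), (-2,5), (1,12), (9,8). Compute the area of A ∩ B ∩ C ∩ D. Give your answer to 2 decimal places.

3.75

The intersection is the polygon with vertices (9,8), (10.5,3), (9,3).
By the shoelace formula its area is 3.75.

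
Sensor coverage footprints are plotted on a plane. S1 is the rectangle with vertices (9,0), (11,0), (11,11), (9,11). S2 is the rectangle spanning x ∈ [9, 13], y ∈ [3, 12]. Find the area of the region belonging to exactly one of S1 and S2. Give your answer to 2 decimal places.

26.00

|S1∩S2|: x∈[9,11], y∈[3,11] → 2·8 = 16.
|S1 △ S2| = |S1| + |S2| − 2·|S1∩S2| = 22 + 36 − 32 = 26.00.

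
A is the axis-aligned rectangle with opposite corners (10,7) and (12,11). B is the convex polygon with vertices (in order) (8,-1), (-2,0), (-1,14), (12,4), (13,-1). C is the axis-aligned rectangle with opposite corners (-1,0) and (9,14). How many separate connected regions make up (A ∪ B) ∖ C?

2

(A ∪ B) ∖ C splits into 2 disjoint pieces (area 8, area 33.9615).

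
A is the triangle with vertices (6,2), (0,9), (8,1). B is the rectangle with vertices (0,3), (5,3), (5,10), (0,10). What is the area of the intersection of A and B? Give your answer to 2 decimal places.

2.08

The intersection is the polygon with vertices (0,9), (5,4), (5,3.167).
By the shoelace formula its area is 2.08.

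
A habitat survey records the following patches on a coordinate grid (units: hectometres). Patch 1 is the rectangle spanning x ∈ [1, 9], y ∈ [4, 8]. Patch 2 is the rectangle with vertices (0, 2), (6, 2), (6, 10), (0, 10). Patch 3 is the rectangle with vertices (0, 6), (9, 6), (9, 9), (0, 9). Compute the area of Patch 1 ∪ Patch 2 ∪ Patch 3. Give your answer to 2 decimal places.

By inclusion–exclusion:
Individual areas: |Patch 1| = 32, |Patch 2| = 48, |Patch 3| = 27.
|Patch 1∩Patch 2|: x∈[1,6], y∈[4,8] → 5·4 = 20.
|Patch 1∩Patch 3|: x∈[1,9], y∈[6,8] → 8·2 = 16.
|Patch 2∩Patch 3|: x∈[0,6], y∈[6,9] → 6·3 = 18.
|Patch 1∩Patch 2∩Patch 3| = 10.
|Patch 1 ∪ Patch 2 ∪ Patch 3| = 107 − 54 + 10 = 63.00.

63.00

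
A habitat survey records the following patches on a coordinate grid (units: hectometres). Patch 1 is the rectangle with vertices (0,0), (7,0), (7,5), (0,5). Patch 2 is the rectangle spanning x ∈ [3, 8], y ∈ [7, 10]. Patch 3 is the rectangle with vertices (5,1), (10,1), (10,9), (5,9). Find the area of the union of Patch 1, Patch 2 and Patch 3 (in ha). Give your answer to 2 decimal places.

76.00

By inclusion–exclusion:
Individual areas: |Patch 1| = 35, |Patch 2| = 15, |Patch 3| = 40.
|Patch 1∩Patch 2| = 0 (no overlap).
|Patch 1∩Patch 3|: x∈[5,7], y∈[1,5] → 2·4 = 8.
|Patch 2∩Patch 3|: x∈[5,8], y∈[7,9] → 3·2 = 6.
|Patch 1∩Patch 2∩Patch 3| = 0.
|Patch 1 ∪ Patch 2 ∪ Patch 3| = 90 − 14 + 0 = 76.00.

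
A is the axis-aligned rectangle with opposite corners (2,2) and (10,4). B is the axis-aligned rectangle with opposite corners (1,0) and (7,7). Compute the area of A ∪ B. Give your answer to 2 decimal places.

48.00

By inclusion–exclusion:
Individual areas: |A| = 16, |B| = 42.
|A∩B|: x∈[2,7], y∈[2,4] → 5·2 = 10.
|A ∪ B| = 58 − 10 = 48.00.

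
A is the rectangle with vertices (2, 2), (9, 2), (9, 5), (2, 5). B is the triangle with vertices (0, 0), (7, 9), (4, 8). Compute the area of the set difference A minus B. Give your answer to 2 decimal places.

|A| = 21, |A∩B| = 2.0437.
|A ∖ B| = |A| − |A∩B| = 21 − 2.0437 = 18.96.

18.96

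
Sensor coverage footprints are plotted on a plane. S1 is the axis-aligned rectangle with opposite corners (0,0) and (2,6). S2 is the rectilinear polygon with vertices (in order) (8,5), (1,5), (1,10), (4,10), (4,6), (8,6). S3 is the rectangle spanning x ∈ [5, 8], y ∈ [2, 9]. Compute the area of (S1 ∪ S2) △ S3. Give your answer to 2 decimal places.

45.00

|S1 ∪ S2| = 30.
|(S1 ∪ S2) ∩ S3| = 3.
|(S1 ∪ S2) △ S3| = 30 + 21 − 6 = 45.00.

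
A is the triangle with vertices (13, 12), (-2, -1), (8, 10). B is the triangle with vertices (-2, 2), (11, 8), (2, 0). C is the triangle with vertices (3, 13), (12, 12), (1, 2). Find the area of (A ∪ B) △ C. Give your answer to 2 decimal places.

69.14

|A ∪ B| = 38.9208.
|(A ∪ B) ∩ C| = 10.1382.
|(A ∪ B) △ C| = 38.9208 + 50.5 − 20.2763 = 69.14.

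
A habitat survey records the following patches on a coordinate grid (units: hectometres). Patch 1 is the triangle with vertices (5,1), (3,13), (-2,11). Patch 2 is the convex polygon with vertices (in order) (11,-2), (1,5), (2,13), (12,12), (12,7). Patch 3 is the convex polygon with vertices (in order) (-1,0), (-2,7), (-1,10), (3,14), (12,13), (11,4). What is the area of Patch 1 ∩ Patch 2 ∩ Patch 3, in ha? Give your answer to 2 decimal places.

The intersection is the polygon with vertices (3.353,3.353), (1.182,6.455), (1.947,12.579), (2.8,12.92), (3.017,12.898), (4.774,2.358).
By the shoelace formula its area is 19.65.

19.65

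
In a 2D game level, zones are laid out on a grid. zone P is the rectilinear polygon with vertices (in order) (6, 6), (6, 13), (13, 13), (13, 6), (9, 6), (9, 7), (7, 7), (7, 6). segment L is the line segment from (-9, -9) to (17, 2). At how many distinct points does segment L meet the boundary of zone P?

The segment lies entirely outside zone P and never meets its boundary.

0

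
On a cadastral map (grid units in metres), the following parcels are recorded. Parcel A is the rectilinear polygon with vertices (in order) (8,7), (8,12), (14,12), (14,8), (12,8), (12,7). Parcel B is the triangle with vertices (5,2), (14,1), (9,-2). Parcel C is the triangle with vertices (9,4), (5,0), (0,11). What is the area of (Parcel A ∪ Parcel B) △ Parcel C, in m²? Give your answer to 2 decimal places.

|Parcel A ∪ Parcel B| = 44.
|(Parcel A ∪ Parcel B) ∩ Parcel C| = 0.8.
|(Parcel A ∪ Parcel B) △ Parcel C| = 44 + 32 − 1.6 = 74.40.

74.40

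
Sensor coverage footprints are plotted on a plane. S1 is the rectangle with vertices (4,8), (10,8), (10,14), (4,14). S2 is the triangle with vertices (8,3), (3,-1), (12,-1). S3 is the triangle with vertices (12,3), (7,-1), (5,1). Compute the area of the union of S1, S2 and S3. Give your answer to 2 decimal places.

55.89

By inclusion–exclusion:
Individual areas: |S1| = 36, |S2| = 18, |S3| = 9.
|S1∩S2| = 0.
|S1∩S3| = 0.
|S2∩S3| = 7.1111.
|S1∩S2∩S3| = 0.
|S1 ∪ S2 ∪ S3| = 63 − 7.1111 + 0 = 55.89.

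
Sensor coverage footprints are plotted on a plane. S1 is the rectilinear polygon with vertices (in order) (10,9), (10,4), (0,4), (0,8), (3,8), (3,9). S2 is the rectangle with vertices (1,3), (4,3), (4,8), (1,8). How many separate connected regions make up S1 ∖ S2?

2

S1 ∖ S2 splits into 2 disjoint pieces (area 31, area 4).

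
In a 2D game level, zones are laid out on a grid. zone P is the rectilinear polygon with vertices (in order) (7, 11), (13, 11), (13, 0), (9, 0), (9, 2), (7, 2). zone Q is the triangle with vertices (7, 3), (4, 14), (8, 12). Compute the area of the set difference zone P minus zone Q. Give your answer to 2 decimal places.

58.44

|zone P| = 62, |zone P∩zone Q| = 3.5556.
|zone P ∖ zone Q| = |zone P| − |zone P∩zone Q| = 62 − 3.5556 = 58.44.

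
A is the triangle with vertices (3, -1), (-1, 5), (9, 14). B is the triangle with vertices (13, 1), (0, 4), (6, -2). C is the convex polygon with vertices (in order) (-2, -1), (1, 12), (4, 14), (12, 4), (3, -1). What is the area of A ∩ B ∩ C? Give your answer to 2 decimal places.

The intersection is the polygon with vertices (0,4), (4.577,2.944), (3.571,0.429).
By the shoelace formula its area is 6.29.

6.29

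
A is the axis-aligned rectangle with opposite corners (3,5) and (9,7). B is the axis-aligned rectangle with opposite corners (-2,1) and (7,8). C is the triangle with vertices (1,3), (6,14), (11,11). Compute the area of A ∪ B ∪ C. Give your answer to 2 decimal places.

By inclusion–exclusion:
Individual areas: |A| = 12, |B| = 63, |C| = 35.
|A∩B|: x∈[3,7], y∈[5,7] → 4·2 = 8.
|A∩C| = 3.5.
|B∩C| = 9.9182.
|A∩B∩C| = 3.5.
|A ∪ B ∪ C| = 110 − 21.4182 + 3.5 = 92.08.

92.08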